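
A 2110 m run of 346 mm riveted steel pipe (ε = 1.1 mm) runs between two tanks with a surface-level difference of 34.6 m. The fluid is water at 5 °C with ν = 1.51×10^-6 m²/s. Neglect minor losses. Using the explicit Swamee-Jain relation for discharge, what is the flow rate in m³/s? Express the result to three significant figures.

Swamee-Jain (Type II): Q = -0.965·√(gD⁵h_f/L)·ln[ε/(3.7D) + √(3.17ν²L/(gD³h_f))]
√(gD⁵h_f/L) = √(9.81·0.346⁵·34.6/2110) = 0.02824
ε/(3.7D) = 8.59×10^-4; √(3.17ν²L/(gD³h_f)) = 3.29×10^-5
Q = -0.965·0.02824·ln(8.922×10^-4) = 0.1914 m³/s
Check: V = 2.04 m/s, Re = 4.66×10^5, f = 0.02699, h_f = 34.8 m ≈ 34.6 m ✓

Q ≈ 0.191 m³/s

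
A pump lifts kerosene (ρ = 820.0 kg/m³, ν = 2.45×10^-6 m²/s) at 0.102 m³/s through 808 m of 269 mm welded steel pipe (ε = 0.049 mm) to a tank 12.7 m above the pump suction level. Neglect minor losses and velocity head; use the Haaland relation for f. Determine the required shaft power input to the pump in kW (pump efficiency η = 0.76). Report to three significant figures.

P_shaft ≈ 22.6 kW

V = 4Q/(πD²) = 1.795 m/s; Re = 1.97×10^5; ε/D = 1.82×10^-4; f = 0.01679
h_f = f(L/D)V²/2g = 8.279 m
Total head H = z + h_f = 12.7 + 8.279 = 20.98 m
P_hyd = ρgQH = 820.0·9.81·0.102·20.98 = 17.21 kW
P_shaft = P_hyd/η = 17.21/0.76 = 22.65 kW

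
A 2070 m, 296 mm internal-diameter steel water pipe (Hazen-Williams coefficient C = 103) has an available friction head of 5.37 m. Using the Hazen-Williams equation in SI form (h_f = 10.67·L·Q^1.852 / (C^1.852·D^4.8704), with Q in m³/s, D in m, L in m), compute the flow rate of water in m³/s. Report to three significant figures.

Q ≈ 0.0469 m³/s

Rearranging: Q = [h_f·C^1.852·D^4.8704 / (10.67·L)]^(1/1.852)
Q = [5.37·103^1.852·0.296^4.8704 / (10.67·2070)]^0.540 = 0.04688 m³/s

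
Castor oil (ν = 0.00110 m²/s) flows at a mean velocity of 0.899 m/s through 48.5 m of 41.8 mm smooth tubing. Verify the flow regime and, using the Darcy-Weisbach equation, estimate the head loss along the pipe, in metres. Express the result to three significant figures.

Re = VD/ν = 0.899·0.04180/0.00110 = 34.2 → laminar (Re < 2300)
f = 64/Re = 1.873
h_f = f(L/D)V²/(2g) = 1.873·(48.5/0.04180)·0.899²/(2·9.81) = 89.54 m

h_f ≈ 89.5 m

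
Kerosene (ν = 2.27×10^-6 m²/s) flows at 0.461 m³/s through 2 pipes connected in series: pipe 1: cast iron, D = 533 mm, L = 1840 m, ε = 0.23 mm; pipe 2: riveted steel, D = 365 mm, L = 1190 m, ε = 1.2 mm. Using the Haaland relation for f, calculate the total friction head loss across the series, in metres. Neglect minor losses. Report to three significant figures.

Pipe 1: V = 2.066 m/s, Re = 4.85×10^5, ε/D = 4.32×10^-4, f = 0.01715, h_1 = f(L/D)V²/2g = 12.88 m
Pipe 2: V = 4.406 m/s, Re = 7.08×10^5, ε/D = 0.00329, f = 0.02707, h_2 = f(L/D)V²/2g = 87.31 m
Series → Q common, losses add: H = Σh = 100.2 m

H ≈ 100 m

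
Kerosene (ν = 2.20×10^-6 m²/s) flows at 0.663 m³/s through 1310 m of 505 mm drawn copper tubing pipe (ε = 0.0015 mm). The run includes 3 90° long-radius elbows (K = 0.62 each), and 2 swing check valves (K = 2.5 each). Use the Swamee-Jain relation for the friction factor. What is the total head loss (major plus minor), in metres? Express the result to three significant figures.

H_L ≈ 21.5 m

V = 4Q/(πD²) = 3.310 m/s; V²/2g = 0.5584 m
Re = 7.60×10^5, ε/D = 2.97×10^-6 → f = 0.01223 (Swamee-Jain)
Major: h_f = f(L/D)·V²/2g = 0.01223·2594·0.5584 = 17.71 m
Minor: ΣK = 6.86; h_m = ΣK·V²/2g = 3.831 m
Total H_L = 17.71 + 3.831 = 21.54 m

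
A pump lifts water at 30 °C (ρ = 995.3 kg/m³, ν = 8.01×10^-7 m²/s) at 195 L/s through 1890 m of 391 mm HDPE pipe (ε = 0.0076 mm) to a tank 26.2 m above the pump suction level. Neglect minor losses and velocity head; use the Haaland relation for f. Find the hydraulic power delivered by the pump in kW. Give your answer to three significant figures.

P_hyd ≈ 65.2 kW

V = 4Q/(πD²) = 1.624 m/s; Re = 7.93×10^5; ε/D = 1.94×10^-5; f = 0.01236
h_f = f(L/D)V²/2g = 8.034 m
Total head H = z + h_f = 26.2 + 8.034 = 34.23 m
P_hyd = ρgQH = 995.3·9.81·0.195·34.23 = 65.18 kW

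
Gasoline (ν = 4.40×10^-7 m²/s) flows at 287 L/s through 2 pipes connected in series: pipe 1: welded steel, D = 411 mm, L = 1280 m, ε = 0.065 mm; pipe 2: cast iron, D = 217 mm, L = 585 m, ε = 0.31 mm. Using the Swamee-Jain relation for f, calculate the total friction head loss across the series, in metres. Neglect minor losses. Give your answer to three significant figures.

Pipe 1: V = 2.163 m/s, Re = 2.02×10^6, ε/D = 1.58×10^-4, f = 0.01377, h_1 = f(L/D)V²/2g = 10.23 m
Pipe 2: V = 7.760 m/s, Re = 3.83×10^6, ε/D = 0.00143, f = 0.02155, h_2 = f(L/D)V²/2g = 178.3 m
Series → Q common, losses add: H = Σh = 188.6 m

H ≈ 189 m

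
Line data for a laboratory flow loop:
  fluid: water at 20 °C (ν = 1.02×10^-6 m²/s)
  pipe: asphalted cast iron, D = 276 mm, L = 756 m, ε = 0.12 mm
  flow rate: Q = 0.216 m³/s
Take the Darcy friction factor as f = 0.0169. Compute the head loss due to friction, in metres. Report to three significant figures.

V = 4Q/(πD²) = 4·0.216/(π·0.276²) = 3.610 m/s
h_f = f(L/D)V²/(2g) = 0.01690·(756/0.276)·3.610²/(2·9.81) = 30.75 m

h_f ≈ 30.8 m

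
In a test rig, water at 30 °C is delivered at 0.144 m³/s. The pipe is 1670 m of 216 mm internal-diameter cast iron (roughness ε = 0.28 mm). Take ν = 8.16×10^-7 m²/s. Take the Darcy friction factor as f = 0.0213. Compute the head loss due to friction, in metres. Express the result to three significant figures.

V = 4Q/(πD²) = 4·0.144/(π·0.216²) = 3.930 m/s
h_f = f(L/D)V²/(2g) = 0.02130·(1670/0.216)·3.930²/(2·9.81) = 129.6 m

h_f ≈ 130 m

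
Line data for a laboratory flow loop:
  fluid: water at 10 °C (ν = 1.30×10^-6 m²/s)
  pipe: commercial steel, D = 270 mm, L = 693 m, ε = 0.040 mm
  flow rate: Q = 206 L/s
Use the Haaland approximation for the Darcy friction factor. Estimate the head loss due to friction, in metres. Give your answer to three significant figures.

h_f ≈ 24.2 m

V = 4Q/(πD²) = 4·0.206/(π·0.270²) = 3.598 m/s
Re = VD/ν = 3.598·0.270/1.30×10^-6 = 7.47×10^5 → turbulent
ε/D = 0.040/270 = 1.48×10^-4
Haaland: f = 0.01427
h_f = f(L/D)V²/(2g) = 0.01427·(693/0.270)·3.598²/(2·9.81) = 24.17 m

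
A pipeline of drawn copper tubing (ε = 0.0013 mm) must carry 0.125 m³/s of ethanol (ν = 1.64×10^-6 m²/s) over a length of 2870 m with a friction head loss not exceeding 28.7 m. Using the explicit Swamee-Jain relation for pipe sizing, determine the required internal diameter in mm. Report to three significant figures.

D ≈ 287 mm

Swamee-Jain (Type III): D = 0.66·[ε^1.25·(LQ²/(gh_f))^4.75 + ν·Q^9.4·(L/(gh_f))^5.2]^0.04
LQ²/(gh_f) = 0.1593; L/(gh_f) = 10.19
Term 1 = ε^1.25·(…)^4.75 = 7.12×10^-12; Term 2 = ν·Q^9.4·(…)^5.2 = 9.31×10^-10
D = 0.66·(7.12×10^-12 + 9.31×10^-10)^0.04 = 0.2874 m = 287 mm
Check: V = 1.93 m/s, Re = 3.38×10^5, f = 0.01412, h_f = 26.7 m ≈ 28.7 m ✓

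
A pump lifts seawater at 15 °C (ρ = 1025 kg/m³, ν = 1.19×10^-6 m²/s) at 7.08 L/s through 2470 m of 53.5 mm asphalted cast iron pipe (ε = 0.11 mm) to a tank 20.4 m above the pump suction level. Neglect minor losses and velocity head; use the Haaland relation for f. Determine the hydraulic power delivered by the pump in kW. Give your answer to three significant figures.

V = 4Q/(πD²) = 3.149 m/s; Re = 1.42×10^5; ε/D = 0.00206; f = 0.02471
h_f = f(L/D)V²/2g = 576.8 m
Total head H = z + h_f = 20.4 + 576.8 = 597.2 m
P_hyd = ρgQH = 1025·9.81·0.00708·597.2 = 42.52 kW

P_hyd ≈ 42.5 kW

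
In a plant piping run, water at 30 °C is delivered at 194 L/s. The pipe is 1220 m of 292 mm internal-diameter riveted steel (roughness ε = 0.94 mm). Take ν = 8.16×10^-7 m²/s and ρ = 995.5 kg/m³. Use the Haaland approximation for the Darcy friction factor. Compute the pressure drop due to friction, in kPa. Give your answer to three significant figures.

Δp ≈ 469 kPa

V = 4Q/(πD²) = 4·0.194/(π·0.292²) = 2.897 m/s
Re = VD/ν = 2.897·0.292/8.16×10^-7 = 1.04×10^6 → turbulent
ε/D = 0.94/292 = 0.00322
Haaland: f = 0.02686
h_f = f(L/D)V²/(2g) = 0.02686·(1220/0.292)·2.897²/(2·9.81) = 48.00 m
Δp = ρg·h_f = 995.5·9.81·48.00 = 468.8 kPa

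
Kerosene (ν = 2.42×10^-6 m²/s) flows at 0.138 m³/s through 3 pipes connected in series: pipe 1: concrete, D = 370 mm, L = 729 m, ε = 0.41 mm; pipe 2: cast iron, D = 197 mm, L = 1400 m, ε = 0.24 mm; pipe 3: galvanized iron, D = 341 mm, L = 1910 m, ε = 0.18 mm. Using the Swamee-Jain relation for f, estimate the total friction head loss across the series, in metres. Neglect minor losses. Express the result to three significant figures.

Pipe 1: V = 1.283 m/s, Re = 1.96×10^5, ε/D = 0.00111, f = 0.02163, h_1 = f(L/D)V²/2g = 3.578 m
Pipe 2: V = 4.527 m/s, Re = 3.69×10^5, ε/D = 0.00122, f = 0.02145, h_2 = f(L/D)V²/2g = 159.2 m
Pipe 3: V = 1.511 m/s, Re = 2.13×10^5, ε/D = 5.28×10^-4, f = 0.01898, h_3 = f(L/D)V²/2g = 12.37 m
Series → Q common, losses add: H = Σh = 175.2 m

H ≈ 175 m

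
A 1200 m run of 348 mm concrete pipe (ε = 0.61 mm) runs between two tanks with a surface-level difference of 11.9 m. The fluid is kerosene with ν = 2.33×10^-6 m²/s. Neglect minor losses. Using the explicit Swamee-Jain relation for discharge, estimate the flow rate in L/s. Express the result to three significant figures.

Q ≈ 162 L/s

Swamee-Jain (Type II): Q = -0.965·√(gD⁵h_f/L)·ln[ε/(3.7D) + √(3.17ν²L/(gD³h_f))]
√(gD⁵h_f/L) = √(9.81·0.348⁵·11.9/1200) = 0.02228
ε/(3.7D) = 4.74×10^-4; √(3.17ν²L/(gD³h_f)) = 6.48×10^-5
Q = -0.965·0.02228·ln(5.385×10^-4) = 0.1618 m³/s
Check: V = 1.70 m/s, Re = 2.54×10^5, f = 0.02355, h_f = 12.0 m ≈ 11.9 m ✓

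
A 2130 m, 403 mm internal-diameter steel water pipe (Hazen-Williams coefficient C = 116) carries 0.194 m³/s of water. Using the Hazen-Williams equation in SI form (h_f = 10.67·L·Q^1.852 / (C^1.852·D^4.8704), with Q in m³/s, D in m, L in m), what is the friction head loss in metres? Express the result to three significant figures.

h_f = 10.67·2130·0.194^1.852 / (116^1.852·0.403^4.8704) = 13.69 m

h_f ≈ 13.7 m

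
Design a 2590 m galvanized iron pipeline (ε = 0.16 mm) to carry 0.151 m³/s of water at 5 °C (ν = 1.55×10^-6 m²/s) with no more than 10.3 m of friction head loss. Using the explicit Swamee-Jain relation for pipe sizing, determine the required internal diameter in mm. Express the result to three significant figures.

D ≈ 391 mm

Swamee-Jain (Type III): D = 0.66·[ε^1.25·(LQ²/(gh_f))^4.75 + ν·Q^9.4·(L/(gh_f))^5.2]^0.04
LQ²/(gh_f) = 0.5845; L/(gh_f) = 25.63
Term 1 = ε^1.25·(…)^4.75 = 1.40×10^-6; Term 2 = ν·Q^9.4·(…)^5.2 = 6.29×10^-7
D = 0.66·(1.40×10^-6 + 6.29×10^-7)^0.04 = 0.3907 m = 391 mm
Check: V = 1.26 m/s, Re = 3.17×10^5, f = 0.01771, h_f = 9.49 m ≈ 10.3 m ✓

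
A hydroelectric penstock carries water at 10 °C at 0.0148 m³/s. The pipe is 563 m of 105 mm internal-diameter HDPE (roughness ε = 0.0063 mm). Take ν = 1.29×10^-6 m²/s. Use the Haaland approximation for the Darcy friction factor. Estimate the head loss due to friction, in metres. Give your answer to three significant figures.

h_f ≈ 13.6 m

V = 4Q/(πD²) = 4·0.0148/(π·0.105²) = 1.709 m/s
Re = VD/ν = 1.709·0.105/1.29×10^-6 = 1.39×10^5 → turbulent
ε/D = 0.0063/105 = 6.00×10^-5
Haaland: f = 0.01697
h_f = f(L/D)V²/(2g) = 0.01697·(563/0.105)·1.709²/(2·9.81) = 13.55 m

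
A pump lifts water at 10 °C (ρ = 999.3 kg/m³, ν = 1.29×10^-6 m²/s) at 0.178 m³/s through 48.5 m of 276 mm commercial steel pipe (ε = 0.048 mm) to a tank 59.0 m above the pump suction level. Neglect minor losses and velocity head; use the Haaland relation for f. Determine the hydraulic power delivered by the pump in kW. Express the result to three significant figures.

P_hyd ≈ 105 kW

V = 4Q/(πD²) = 2.975 m/s; Re = 6.37×10^5; ε/D = 1.74×10^-4; f = 0.01474
h_f = f(L/D)V²/2g = 1.169 m
Total head H = z + h_f = 59.0 + 1.169 = 60.17 m
P_hyd = ρgQH = 999.3·9.81·0.178·60.17 = 105.0 kW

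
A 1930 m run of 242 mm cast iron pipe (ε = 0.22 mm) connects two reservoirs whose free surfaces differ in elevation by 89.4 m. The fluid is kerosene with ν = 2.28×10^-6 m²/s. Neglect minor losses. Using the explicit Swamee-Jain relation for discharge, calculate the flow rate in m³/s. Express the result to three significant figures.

Swamee-Jain (Type II): Q = -0.965·√(gD⁵h_f/L)·ln[ε/(3.7D) + √(3.17ν²L/(gD³h_f))]
√(gD⁵h_f/L) = √(9.81·0.242⁵·89.4/1930) = 0.01942
ε/(3.7D) = 2.46×10^-4; √(3.17ν²L/(gD³h_f)) = 5.06×10^-5
Q = -0.965·0.01942·ln(2.963×10^-4) = 0.1523 m³/s
Check: V = 3.31 m/s, Re = 3.51×10^5, f = 0.02021, h_f = 90.0 m ≈ 89.4 m ✓

Q ≈ 0.152 m³/s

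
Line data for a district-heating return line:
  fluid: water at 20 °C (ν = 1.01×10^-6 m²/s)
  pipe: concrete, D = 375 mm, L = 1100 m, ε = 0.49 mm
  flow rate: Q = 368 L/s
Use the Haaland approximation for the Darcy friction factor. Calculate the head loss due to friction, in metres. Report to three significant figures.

h_f ≈ 35.2 m

V = 4Q/(πD²) = 4·0.368/(π·0.375²) = 3.332 m/s
Re = VD/ν = 3.332·0.375/1.01×10^-6 = 1.24×10^6 → turbulent
ε/D = 0.49/375 = 0.00131
Haaland: f = 0.02120
h_f = f(L/D)V²/(2g) = 0.02120·(1100/0.375)·3.332²/(2·9.81) = 35.19 m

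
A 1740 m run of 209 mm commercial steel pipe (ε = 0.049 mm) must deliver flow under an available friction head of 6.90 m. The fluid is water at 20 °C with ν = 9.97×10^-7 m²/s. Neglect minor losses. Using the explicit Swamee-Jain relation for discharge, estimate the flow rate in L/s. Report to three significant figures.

Q ≈ 33.3 L/s

Swamee-Jain (Type II): Q = -0.965·√(gD⁵h_f/L)·ln[ε/(3.7D) + √(3.17ν²L/(gD³h_f))]
√(gD⁵h_f/L) = √(9.81·0.209⁵·6.90/1740) = 0.003939
ε/(3.7D) = 6.34×10^-5; √(3.17ν²L/(gD³h_f)) = 9.42×10^-5
Q = -0.965·0.003939·ln(1.576×10^-4) = 0.03328 m³/s
Check: V = 0.970 m/s, Re = 2.03×10^5, f = 0.01733, h_f = 6.92 m ≈ 6.90 m ✓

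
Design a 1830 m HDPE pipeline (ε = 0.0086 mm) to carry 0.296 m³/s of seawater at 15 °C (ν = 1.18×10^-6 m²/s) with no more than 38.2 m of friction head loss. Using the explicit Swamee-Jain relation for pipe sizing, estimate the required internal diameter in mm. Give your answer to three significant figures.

Swamee-Jain (Type III): D = 0.66·[ε^1.25·(LQ²/(gh_f))^4.75 + ν·Q^9.4·(L/(gh_f))^5.2]^0.04
LQ²/(gh_f) = 0.4279; L/(gh_f) = 4.883
Term 1 = ε^1.25·(…)^4.75 = 8.26×10^-9; Term 2 = ν·Q^9.4·(…)^5.2 = 4.82×10^-8
D = 0.66·(8.26×10^-9 + 4.82×10^-8)^0.04 = 0.3386 m = 339 mm
Check: V = 3.29 m/s, Re = 9.43×10^5, f = 0.01229, h_f = 36.6 m ≈ 38.2 m ✓

D ≈ 339 mm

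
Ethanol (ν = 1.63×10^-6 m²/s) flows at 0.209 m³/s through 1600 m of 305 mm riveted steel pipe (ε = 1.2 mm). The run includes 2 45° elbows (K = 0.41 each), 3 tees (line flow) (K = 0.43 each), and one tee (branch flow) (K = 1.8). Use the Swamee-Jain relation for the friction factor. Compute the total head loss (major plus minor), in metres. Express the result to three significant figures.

H_L ≈ 64.2 m

V = 4Q/(πD²) = 2.861 m/s; V²/2g = 0.4171 m
Re = 5.35×10^5, ε/D = 0.00393 → f = 0.02859 (Swamee-Jain)
Major: h_f = f(L/D)·V²/2g = 0.02859·5246·0.4171 = 62.55 m
Minor: ΣK = 3.91; h_m = ΣK·V²/2g = 1.631 m
Total H_L = 62.55 + 1.631 = 64.18 m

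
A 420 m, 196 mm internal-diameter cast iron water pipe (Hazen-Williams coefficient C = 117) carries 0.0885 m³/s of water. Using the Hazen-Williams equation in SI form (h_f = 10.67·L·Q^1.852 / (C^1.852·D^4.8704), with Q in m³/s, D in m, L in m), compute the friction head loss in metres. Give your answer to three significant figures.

h_f = 10.67·420·0.0885^1.852 / (117^1.852·0.196^4.8704) = 20.79 m

h_f ≈ 20.8 m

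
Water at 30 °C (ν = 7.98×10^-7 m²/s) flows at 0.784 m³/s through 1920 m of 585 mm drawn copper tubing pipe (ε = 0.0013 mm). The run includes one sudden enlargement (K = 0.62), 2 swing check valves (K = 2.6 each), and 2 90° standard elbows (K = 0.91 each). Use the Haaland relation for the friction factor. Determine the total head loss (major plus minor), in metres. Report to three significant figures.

V = 4Q/(πD²) = 2.917 m/s; V²/2g = 0.4336 m
Re = 2.14×10^6, ε/D = 2.22×10^-6 → f = 0.01030 (Haaland)
Major: h_f = f(L/D)·V²/2g = 0.01030·3282·0.4336 = 14.66 m
Minor: ΣK = 7.64; h_m = ΣK·V²/2g = 3.313 m
Total H_L = 14.66 + 3.313 = 17.97 m

H_L ≈ 18.0 m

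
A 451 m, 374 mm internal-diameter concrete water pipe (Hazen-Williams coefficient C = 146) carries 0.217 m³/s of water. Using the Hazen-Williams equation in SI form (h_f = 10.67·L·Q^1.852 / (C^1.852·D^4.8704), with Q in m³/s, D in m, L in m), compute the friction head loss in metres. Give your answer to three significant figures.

h_f ≈ 3.35 m

h_f = 10.67·451·0.217^1.852 / (146^1.852·0.374^4.8704) = 3.353 m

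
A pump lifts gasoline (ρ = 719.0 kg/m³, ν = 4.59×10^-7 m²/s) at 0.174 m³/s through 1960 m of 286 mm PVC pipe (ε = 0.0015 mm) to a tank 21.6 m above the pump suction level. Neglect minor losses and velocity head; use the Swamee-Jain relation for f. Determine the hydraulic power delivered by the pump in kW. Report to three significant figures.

V = 4Q/(πD²) = 2.708 m/s; Re = 1.69×10^6; ε/D = 5.24×10^-6; f = 0.01083
h_f = f(L/D)V²/2g = 27.75 m
Total head H = z + h_f = 21.6 + 27.75 = 49.35 m
P_hyd = ρgQH = 719.0·9.81·0.174·49.35 = 60.57 kW

P_hyd ≈ 60.6 kW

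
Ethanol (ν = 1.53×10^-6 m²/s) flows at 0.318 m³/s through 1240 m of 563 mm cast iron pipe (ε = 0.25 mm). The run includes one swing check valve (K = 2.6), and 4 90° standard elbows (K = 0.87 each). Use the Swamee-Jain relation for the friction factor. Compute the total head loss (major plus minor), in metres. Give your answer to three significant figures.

V = 4Q/(πD²) = 1.277 m/s; V²/2g = 0.08317 m
Re = 4.70×10^5, ε/D = 4.44×10^-4 → f = 0.01748 (Swamee-Jain)
Major: h_f = f(L/D)·V²/2g = 0.01748·2202·0.08317 = 3.201 m
Minor: ΣK = 6.08; h_m = ΣK·V²/2g = 0.5056 m
Total H_L = 3.201 + 0.5056 = 3.707 m

H_L ≈ 3.71 m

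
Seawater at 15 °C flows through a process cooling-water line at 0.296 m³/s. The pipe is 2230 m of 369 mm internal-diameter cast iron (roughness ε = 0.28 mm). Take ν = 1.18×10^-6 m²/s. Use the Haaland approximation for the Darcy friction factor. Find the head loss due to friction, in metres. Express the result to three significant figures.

h_f ≈ 44.3 m

V = 4Q/(πD²) = 4·0.296/(π·0.369²) = 2.768 m/s
Re = VD/ν = 2.768·0.369/1.18×10^-6 = 8.66×10^5 → turbulent
ε/D = 0.28/369 = 7.59×10^-4
Haaland: f = 0.01879
h_f = f(L/D)V²/(2g) = 0.01879·(2230/0.369)·2.768²/(2·9.81) = 44.34 m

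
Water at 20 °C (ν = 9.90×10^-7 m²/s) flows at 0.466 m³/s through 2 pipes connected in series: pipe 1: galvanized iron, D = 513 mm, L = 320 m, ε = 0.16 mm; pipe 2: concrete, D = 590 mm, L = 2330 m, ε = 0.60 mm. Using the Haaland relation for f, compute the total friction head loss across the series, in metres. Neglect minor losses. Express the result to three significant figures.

H ≈ 14.2 m

Pipe 1: V = 2.255 m/s, Re = 1.17×10^6, ε/D = 3.12×10^-4, f = 0.01563, h_1 = f(L/D)V²/2g = 2.525 m
Pipe 2: V = 1.704 m/s, Re = 1.02×10^6, ε/D = 0.00102, f = 0.02001, h_2 = f(L/D)V²/2g = 11.70 m
Series → Q common, losses add: H = Σh = 14.23 m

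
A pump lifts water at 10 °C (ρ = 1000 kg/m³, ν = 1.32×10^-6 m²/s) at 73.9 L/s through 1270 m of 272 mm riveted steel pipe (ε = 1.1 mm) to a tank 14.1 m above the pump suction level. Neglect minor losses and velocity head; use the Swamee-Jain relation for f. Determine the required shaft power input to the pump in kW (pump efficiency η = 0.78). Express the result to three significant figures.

V = 4Q/(πD²) = 1.272 m/s; Re = 2.62×10^5; ε/D = 0.00404; f = 0.02908
h_f = f(L/D)V²/2g = 11.19 m
Total head H = z + h_f = 14.1 + 11.19 = 25.29 m
P_hyd = ρgQH = 1000·9.81·0.0739·25.29 = 18.34 kW
P_shaft = P_hyd/η = 18.34/0.78 = 23.51 kW

P_shaft ≈ 23.5 kW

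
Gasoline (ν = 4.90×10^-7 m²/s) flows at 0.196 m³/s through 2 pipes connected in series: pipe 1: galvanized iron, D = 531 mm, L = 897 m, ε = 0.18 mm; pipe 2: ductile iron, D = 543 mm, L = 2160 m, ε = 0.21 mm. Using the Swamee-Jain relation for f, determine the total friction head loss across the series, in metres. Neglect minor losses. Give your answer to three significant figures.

H ≈ 3.49 m

Pipe 1: V = 0.8851 m/s, Re = 9.59×10^5, ε/D = 3.39×10^-4, f = 0.01612, h_1 = f(L/D)V²/2g = 1.087 m
Pipe 2: V = 0.8464 m/s, Re = 9.38×10^5, ε/D = 3.87×10^-4, f = 0.01652, h_2 = f(L/D)V²/2g = 2.399 m
Series → Q common, losses add: H = Σh = 3.486 m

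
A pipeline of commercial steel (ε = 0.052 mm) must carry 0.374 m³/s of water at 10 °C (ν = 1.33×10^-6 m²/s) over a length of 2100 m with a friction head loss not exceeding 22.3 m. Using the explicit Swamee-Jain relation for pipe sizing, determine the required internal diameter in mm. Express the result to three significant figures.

Swamee-Jain (Type III): D = 0.66·[ε^1.25·(LQ²/(gh_f))^4.75 + ν·Q^9.4·(L/(gh_f))^5.2]^0.04
LQ²/(gh_f) = 1.343; L/(gh_f) = 9.599
Term 1 = ε^1.25·(…)^4.75 = 1.79×10^-5; Term 2 = ν·Q^9.4·(…)^5.2 = 1.65×10^-5
D = 0.66·(1.79×10^-5 + 1.65×10^-5)^0.04 = 0.4375 m = 438 mm
Check: V = 2.49 m/s, Re = 8.18×10^5, f = 0.01400, h_f = 21.2 m ≈ 22.3 m ✓

D ≈ 438 mm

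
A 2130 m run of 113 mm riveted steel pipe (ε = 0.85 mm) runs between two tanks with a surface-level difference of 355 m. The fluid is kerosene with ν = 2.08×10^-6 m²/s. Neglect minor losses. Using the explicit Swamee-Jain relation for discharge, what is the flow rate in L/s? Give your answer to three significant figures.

Swamee-Jain (Type II): Q = -0.965·√(gD⁵h_f/L)·ln[ε/(3.7D) + √(3.17ν²L/(gD³h_f))]
√(gD⁵h_f/L) = √(9.81·0.113⁵·355/2130) = 0.005489
ε/(3.7D) = 0.00203; √(3.17ν²L/(gD³h_f)) = 7.62×10^-5
Q = -0.965·0.005489·ln(0.002109) = 0.03263 m³/s
Check: V = 3.25 m/s, Re = 1.77×10^5, f = 0.03509, h_f = 357 m ≈ 355 m ✓

Q ≈ 32.6 L/s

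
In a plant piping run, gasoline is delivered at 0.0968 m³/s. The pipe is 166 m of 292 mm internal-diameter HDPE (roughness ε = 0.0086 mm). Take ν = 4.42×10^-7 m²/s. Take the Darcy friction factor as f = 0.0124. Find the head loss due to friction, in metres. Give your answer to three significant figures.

V = 4Q/(πD²) = 4·0.0968/(π·0.292²) = 1.446 m/s
h_f = f(L/D)V²/(2g) = 0.01240·(166/0.292)·1.446²/(2·9.81) = 0.7507 m

h_f ≈ 0.751 m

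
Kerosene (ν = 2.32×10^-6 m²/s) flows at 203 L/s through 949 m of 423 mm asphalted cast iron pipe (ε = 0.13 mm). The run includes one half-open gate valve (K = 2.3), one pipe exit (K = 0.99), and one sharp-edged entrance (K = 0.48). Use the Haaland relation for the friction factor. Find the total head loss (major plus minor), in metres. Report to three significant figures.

H_L ≈ 4.47 m

V = 4Q/(πD²) = 1.445 m/s; V²/2g = 0.1064 m
Re = 2.63×10^5, ε/D = 3.07×10^-4 → f = 0.01706 (Haaland)
Major: h_f = f(L/D)·V²/2g = 0.01706·2243·0.1064 = 4.070 m
Minor: ΣK = 3.77; h_m = ΣK·V²/2g = 0.4010 m
Total H_L = 4.070 + 0.4010 = 4.471 m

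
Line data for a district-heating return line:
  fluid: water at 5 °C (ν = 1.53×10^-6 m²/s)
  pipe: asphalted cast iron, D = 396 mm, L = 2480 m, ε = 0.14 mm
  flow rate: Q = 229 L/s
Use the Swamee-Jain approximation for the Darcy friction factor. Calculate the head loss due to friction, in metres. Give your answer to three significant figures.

h_f ≈ 18.6 m

V = 4Q/(πD²) = 4·0.229/(π·0.396²) = 1.859 m/s
Re = VD/ν = 1.859·0.396/1.53×10^-6 = 4.81×10^5 → turbulent
ε/D = 0.14/396 = 3.54×10^-4
Swamee-Jain: f = 0.01682
h_f = f(L/D)V²/(2g) = 0.01682·(2480/0.396)·1.859²/(2·9.81) = 18.56 m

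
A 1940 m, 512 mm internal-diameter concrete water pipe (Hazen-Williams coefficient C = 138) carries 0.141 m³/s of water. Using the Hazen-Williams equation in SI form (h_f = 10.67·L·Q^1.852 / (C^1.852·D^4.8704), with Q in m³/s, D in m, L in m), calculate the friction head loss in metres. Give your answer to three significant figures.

h_f ≈ 1.56 m

h_f = 10.67·1940·0.141^1.852 / (138^1.852·0.512^4.8704) = 1.560 m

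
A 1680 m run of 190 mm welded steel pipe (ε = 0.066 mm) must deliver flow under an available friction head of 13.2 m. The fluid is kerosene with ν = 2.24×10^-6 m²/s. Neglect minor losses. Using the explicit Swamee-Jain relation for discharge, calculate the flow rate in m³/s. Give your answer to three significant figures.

Swamee-Jain (Type II): Q = -0.965·√(gD⁵h_f/L)·ln[ε/(3.7D) + √(3.17ν²L/(gD³h_f))]
√(gD⁵h_f/L) = √(9.81·0.190⁵·13.2/1680) = 0.004369
ε/(3.7D) = 9.39×10^-5; √(3.17ν²L/(gD³h_f)) = 1.73×10^-4
Q = -0.965·0.004369·ln(2.673×10^-4) = 0.03468 m³/s
Check: V = 1.22 m/s, Re = 1.04×10^5, f = 0.01962, h_f = 13.2 m ≈ 13.2 m ✓

Q ≈ 0.0347 m³/s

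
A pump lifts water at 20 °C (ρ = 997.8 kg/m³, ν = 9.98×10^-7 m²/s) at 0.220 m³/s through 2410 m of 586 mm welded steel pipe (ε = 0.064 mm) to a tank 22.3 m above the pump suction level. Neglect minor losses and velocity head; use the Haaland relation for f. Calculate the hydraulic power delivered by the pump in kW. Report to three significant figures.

V = 4Q/(πD²) = 0.8157 m/s; Re = 4.79×10^5; ε/D = 1.09×10^-4; f = 0.01444
h_f = f(L/D)V²/2g = 2.013 m
Total head H = z + h_f = 22.3 + 2.013 = 24.31 m
P_hyd = ρgQH = 997.8·9.81·0.220·24.31 = 52.36 kW

P_hyd ≈ 52.4 kW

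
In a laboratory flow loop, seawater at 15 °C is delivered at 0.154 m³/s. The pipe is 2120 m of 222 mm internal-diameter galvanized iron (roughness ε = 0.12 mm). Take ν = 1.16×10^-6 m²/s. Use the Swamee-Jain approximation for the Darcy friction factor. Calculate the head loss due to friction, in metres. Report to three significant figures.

V = 4Q/(πD²) = 4·0.154/(π·0.222²) = 3.979 m/s
Re = VD/ν = 3.979·0.222/1.16×10^-6 = 7.61×10^5 → turbulent
ε/D = 0.12/222 = 5.41×10^-4
Swamee-Jain: f = 0.01772
h_f = f(L/D)V²/(2g) = 0.01772·(2120/0.222)·3.979²/(2·9.81) = 136.5 m

h_f ≈ 137 m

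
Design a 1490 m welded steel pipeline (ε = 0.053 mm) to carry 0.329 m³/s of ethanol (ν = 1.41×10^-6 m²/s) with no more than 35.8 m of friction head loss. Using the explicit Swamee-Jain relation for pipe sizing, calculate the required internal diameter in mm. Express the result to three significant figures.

D ≈ 355 mm

Swamee-Jain (Type III): D = 0.66·[ε^1.25·(LQ²/(gh_f))^4.75 + ν·Q^9.4·(L/(gh_f))^5.2]^0.04
LQ²/(gh_f) = 0.4592; L/(gh_f) = 4.243
Term 1 = ε^1.25·(…)^4.75 = 1.12×10^-7; Term 2 = ν·Q^9.4·(…)^5.2 = 7.49×10^-8
D = 0.66·(1.12×10^-7 + 7.49×10^-8)^0.04 = 0.3552 m = 355 mm
Check: V = 3.32 m/s, Re = 8.36×10^5, f = 0.01436, h_f = 33.9 m ≈ 35.8 m ✓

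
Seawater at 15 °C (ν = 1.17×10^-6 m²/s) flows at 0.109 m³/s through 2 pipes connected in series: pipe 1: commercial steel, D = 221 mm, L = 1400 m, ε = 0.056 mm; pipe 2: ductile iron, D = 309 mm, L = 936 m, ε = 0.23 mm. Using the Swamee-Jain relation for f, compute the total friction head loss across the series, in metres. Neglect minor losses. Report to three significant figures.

H ≈ 47.8 m

Pipe 1: V = 2.842 m/s, Re = 5.37×10^5, ε/D = 2.53×10^-4, f = 0.01591, h_1 = f(L/D)V²/2g = 41.46 m
Pipe 2: V = 1.454 m/s, Re = 3.84×10^5, ε/D = 7.44×10^-4, f = 0.01937, h_2 = f(L/D)V²/2g = 6.317 m
Series → Q common, losses add: H = Σh = 47.78 m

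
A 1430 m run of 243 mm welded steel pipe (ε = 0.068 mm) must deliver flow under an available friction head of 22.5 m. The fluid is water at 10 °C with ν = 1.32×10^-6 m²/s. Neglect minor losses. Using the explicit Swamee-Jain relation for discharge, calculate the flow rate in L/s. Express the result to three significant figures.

Q ≈ 99.1 L/s

Swamee-Jain (Type II): Q = -0.965·√(gD⁵h_f/L)·ln[ε/(3.7D) + √(3.17ν²L/(gD³h_f))]
√(gD⁵h_f/L) = √(9.81·0.243⁵·22.5/1430) = 0.01144
ε/(3.7D) = 7.56×10^-5; √(3.17ν²L/(gD³h_f)) = 4.99×10^-5
Q = -0.965·0.01144·ln(1.256×10^-4) = 0.09913 m³/s
Check: V = 2.14 m/s, Re = 3.93×10^5, f = 0.01651, h_f = 22.6 m ≈ 22.5 m ✓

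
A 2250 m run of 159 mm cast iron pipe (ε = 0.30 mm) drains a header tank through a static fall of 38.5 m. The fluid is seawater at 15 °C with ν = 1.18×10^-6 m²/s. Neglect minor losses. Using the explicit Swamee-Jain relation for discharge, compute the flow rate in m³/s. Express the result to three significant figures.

Swamee-Jain (Type II): Q = -0.965·√(gD⁵h_f/L)·ln[ε/(3.7D) + √(3.17ν²L/(gD³h_f))]
√(gD⁵h_f/L) = √(9.81·0.159⁵·38.5/2250) = 0.004130
ε/(3.7D) = 5.10×10^-4; √(3.17ν²L/(gD³h_f)) = 8.09×10^-5
Q = -0.965·0.004130·ln(5.908×10^-4) = 0.02963 m³/s
Check: V = 1.49 m/s, Re = 2.01×10^5, f = 0.02416, h_f = 38.8 m ≈ 38.5 m ✓

Q ≈ 0.0296 m³/s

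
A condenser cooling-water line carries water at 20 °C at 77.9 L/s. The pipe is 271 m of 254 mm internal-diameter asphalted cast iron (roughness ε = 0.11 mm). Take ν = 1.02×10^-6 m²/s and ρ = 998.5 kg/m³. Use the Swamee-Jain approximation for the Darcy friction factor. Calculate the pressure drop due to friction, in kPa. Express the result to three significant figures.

V = 4Q/(πD²) = 4·0.0779/(π·0.254²) = 1.537 m/s
Re = VD/ν = 1.537·0.254/1.02×10^-6 = 3.83×10^5 → turbulent
ε/D = 0.11/254 = 4.33×10^-4
Swamee-Jain: f = 0.01762
h_f = f(L/D)V²/(2g) = 0.01762·(271/0.254)·1.537²/(2·9.81) = 2.265 m
Δp = ρg·h_f = 998.5·9.81·2.265 = 22.19 kPa

Δp ≈ 22.2 kPa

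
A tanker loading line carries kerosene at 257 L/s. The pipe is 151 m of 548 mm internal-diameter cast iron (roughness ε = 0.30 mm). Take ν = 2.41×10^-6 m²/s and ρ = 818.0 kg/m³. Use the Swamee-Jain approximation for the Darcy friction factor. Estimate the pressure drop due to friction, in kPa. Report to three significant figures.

V = 4Q/(πD²) = 4·0.257/(π·0.548²) = 1.090 m/s
Re = VD/ν = 1.090·0.548/2.41×10^-6 = 2.48×10^5 → turbulent
ε/D = 0.30/548 = 5.47×10^-4
Swamee-Jain: f = 0.01885
h_f = f(L/D)V²/(2g) = 0.01885·(151/0.548)·1.090²/(2·9.81) = 0.3143 m
Δp = ρg·h_f = 818.0·9.81·0.3143 = 2.522 kPa

Δp ≈ 2.52 kPa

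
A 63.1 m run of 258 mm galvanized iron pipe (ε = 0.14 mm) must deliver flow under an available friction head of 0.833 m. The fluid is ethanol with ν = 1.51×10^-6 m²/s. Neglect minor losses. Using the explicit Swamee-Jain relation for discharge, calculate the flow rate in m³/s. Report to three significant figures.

Q ≈ 0.0998 m³/s

Swamee-Jain (Type II): Q = -0.965·√(gD⁵h_f/L)·ln[ε/(3.7D) + √(3.17ν²L/(gD³h_f))]
√(gD⁵h_f/L) = √(9.81·0.258⁵·0.833/63.1) = 0.01217
ε/(3.7D) = 1.47×10^-4; √(3.17ν²L/(gD³h_f)) = 5.70×10^-5
Q = -0.965·0.01217·ln(2.037×10^-4) = 0.09979 m³/s
Check: V = 1.91 m/s, Re = 3.26×10^5, f = 0.01847, h_f = 0.839 m ≈ 0.833 m ✓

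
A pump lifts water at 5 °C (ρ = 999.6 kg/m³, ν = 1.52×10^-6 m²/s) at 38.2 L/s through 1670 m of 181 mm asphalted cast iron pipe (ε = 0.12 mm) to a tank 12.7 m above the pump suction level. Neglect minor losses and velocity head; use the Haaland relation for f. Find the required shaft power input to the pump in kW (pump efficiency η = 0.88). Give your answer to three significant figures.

P_shaft ≈ 14.1 kW

V = 4Q/(πD²) = 1.485 m/s; Re = 1.77×10^5; ε/D = 6.63×10^-4; f = 0.01963
h_f = f(L/D)V²/2g = 20.35 m
Total head H = z + h_f = 12.7 + 20.35 = 33.05 m
P_hyd = ρgQH = 999.6·9.81·0.0382·33.05 = 12.38 kW
P_shaft = P_hyd/η = 12.38/0.88 = 14.07 kW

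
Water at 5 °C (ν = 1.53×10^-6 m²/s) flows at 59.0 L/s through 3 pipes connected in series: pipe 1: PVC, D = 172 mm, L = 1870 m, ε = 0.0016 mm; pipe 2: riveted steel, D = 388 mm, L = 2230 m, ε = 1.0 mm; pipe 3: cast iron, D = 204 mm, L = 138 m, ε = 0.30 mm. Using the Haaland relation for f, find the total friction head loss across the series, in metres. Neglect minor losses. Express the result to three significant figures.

H ≈ 56.4 m

Pipe 1: V = 2.539 m/s, Re = 2.85×10^5, ε/D = 9.30×10^-6, f = 0.01455, h_1 = f(L/D)V²/2g = 51.98 m
Pipe 2: V = 0.4990 m/s, Re = 1.27×10^5, ε/D = 0.00258, f = 0.02616, h_2 = f(L/D)V²/2g = 1.908 m
Pipe 3: V = 1.805 m/s, Re = 2.41×10^5, ε/D = 0.00147, f = 0.02247, h_3 = f(L/D)V²/2g = 2.524 m
Series → Q common, losses add: H = Σh = 56.41 m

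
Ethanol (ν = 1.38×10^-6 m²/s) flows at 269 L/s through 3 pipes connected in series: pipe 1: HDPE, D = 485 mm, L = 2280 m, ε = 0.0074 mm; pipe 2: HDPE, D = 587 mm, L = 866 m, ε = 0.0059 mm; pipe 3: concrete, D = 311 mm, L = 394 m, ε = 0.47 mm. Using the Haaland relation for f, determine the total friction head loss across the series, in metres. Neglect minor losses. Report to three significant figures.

H ≈ 25.6 m

Pipe 1: V = 1.456 m/s, Re = 5.12×10^5, ε/D = 1.53×10^-5, f = 0.01319, h_1 = f(L/D)V²/2g = 6.700 m
Pipe 2: V = 0.9940 m/s, Re = 4.23×10^5, ε/D = 1.01×10^-5, f = 0.01356, h_2 = f(L/D)V²/2g = 1.008 m
Pipe 3: V = 3.541 m/s, Re = 7.98×10^5, ε/D = 0.00151, f = 0.02206, h_3 = f(L/D)V²/2g = 17.86 m
Series → Q common, losses add: H = Σh = 25.57 m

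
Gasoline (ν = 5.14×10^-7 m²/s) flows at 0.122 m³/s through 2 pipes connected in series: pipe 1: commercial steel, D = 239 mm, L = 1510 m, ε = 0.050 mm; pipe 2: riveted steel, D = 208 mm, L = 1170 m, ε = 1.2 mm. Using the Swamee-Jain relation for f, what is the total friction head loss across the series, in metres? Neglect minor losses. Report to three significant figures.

H ≈ 153 m

Pipe 1: V = 2.719 m/s, Re = 1.26×10^6, ε/D = 2.09×10^-4, f = 0.01469, h_1 = f(L/D)V²/2g = 34.99 m
Pipe 2: V = 3.590 m/s, Re = 1.45×10^6, ε/D = 0.00577, f = 0.03183, h_2 = f(L/D)V²/2g = 117.6 m
Series → Q common, losses add: H = Σh = 152.6 m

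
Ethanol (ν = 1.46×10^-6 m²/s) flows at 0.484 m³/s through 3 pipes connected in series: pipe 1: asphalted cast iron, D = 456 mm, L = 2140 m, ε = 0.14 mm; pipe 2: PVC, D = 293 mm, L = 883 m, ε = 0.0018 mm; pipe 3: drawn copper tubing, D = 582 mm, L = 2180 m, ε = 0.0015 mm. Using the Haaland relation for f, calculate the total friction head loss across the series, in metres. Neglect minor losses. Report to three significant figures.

Pipe 1: V = 2.964 m/s, Re = 9.26×10^5, ε/D = 3.07×10^-4, f = 0.01571, h_1 = f(L/D)V²/2g = 33.01 m
Pipe 2: V = 7.178 m/s, Re = 1.44×10^6, ε/D = 6.14×10^-6, f = 0.01105, h_2 = f(L/D)V²/2g = 87.42 m
Pipe 3: V = 1.819 m/s, Re = 7.25×10^5, ε/D = 2.58×10^-6, f = 0.01227, h_3 = f(L/D)V²/2g = 7.755 m
Series → Q common, losses add: H = Σh = 128.2 m

H ≈ 128 m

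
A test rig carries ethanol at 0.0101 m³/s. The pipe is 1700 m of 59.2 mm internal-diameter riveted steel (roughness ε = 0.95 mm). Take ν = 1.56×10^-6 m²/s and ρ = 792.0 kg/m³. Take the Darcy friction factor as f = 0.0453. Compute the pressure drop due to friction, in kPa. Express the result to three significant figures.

V = 4Q/(πD²) = 4·0.0101/(π·0.0592²) = 3.669 m/s
h_f = f(L/D)V²/(2g) = 0.04530·(1700/0.0592)·3.669²/(2·9.81) = 892.7 m
Δp = ρg·h_f = 792.0·9.81·892.7 = 6936 kPa

Δp ≈ 6940 kPa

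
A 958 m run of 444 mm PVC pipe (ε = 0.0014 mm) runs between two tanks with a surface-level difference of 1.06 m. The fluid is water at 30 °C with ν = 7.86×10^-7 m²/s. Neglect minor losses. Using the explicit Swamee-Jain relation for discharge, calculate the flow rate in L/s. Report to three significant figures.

Q ≈ 132 L/s

Swamee-Jain (Type II): Q = -0.965·√(gD⁵h_f/L)·ln[ε/(3.7D) + √(3.17ν²L/(gD³h_f))]
√(gD⁵h_f/L) = √(9.81·0.444⁵·1.06/958) = 0.01369
ε/(3.7D) = 8.52×10^-7; √(3.17ν²L/(gD³h_f)) = 4.54×10^-5
Q = -0.965·0.01369·ln(4.625×10^-5) = 0.1318 m³/s
Check: V = 0.851 m/s, Re = 4.81×10^5, f = 0.01323, h_f = 1.05 m ≈ 1.06 m ✓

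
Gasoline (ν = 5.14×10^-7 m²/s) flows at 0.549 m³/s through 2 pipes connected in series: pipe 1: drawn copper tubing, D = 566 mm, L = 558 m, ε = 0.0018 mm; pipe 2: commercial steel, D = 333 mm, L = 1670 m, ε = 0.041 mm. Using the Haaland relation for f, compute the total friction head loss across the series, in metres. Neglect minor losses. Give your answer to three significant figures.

H ≈ 133 m

Pipe 1: V = 2.182 m/s, Re = 2.40×10^6, ε/D = 3.18×10^-6, f = 0.01015, h_1 = f(L/D)V²/2g = 2.428 m
Pipe 2: V = 6.304 m/s, Re = 4.08×10^6, ε/D = 1.23×10^-4, f = 0.01282, h_2 = f(L/D)V²/2g = 130.2 m
Series → Q common, losses add: H = Σh = 132.6 m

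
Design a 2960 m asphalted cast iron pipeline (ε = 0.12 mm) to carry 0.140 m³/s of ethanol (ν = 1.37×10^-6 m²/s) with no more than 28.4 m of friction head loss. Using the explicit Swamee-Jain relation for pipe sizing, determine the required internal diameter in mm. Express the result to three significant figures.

Swamee-Jain (Type III): D = 0.66·[ε^1.25·(LQ²/(gh_f))^4.75 + ν·Q^9.4·(L/(gh_f))^5.2]^0.04
LQ²/(gh_f) = 0.2082; L/(gh_f) = 10.62
Term 1 = ε^1.25·(…)^4.75 = 7.28×10^-9; Term 2 = ν·Q^9.4·(…)^5.2 = 2.80×10^-9
D = 0.66·(7.28×10^-9 + 2.80×10^-9)^0.04 = 0.3160 m = 316 mm
Check: V = 1.79 m/s, Re = 4.12×10^5, f = 0.01719, h_f = 26.1 m ≈ 28.4 m ✓

D ≈ 316 mm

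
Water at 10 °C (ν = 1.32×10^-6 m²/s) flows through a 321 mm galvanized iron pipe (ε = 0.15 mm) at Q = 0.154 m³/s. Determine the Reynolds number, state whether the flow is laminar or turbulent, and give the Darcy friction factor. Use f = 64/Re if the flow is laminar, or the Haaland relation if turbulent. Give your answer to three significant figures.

V = 4Q/(πD²) = 1.903 m/s
Re = VD/ν = 1.903·0.321/1.32×10^-6 = 4.63×10^5
Re > 4000 → turbulent; ε/D = 4.67×10^-4
Haaland: f = 0.01743

Re ≈ 4.63×10^5; turbulent; f ≈ 0.0174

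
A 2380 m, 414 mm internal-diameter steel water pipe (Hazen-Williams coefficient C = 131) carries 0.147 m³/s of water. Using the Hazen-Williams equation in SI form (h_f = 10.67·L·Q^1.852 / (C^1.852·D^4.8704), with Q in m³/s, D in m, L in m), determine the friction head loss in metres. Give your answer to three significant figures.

h_f ≈ 6.41 m

h_f = 10.67·2380·0.147^1.852 / (131^1.852·0.414^4.8704) = 6.409 m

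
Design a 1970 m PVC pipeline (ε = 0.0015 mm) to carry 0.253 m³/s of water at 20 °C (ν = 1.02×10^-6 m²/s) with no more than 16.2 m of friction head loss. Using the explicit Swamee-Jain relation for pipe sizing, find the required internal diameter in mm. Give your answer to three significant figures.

Swamee-Jain (Type III): D = 0.66·[ε^1.25·(LQ²/(gh_f))^4.75 + ν·Q^9.4·(L/(gh_f))^5.2]^0.04
LQ²/(gh_f) = 0.7935; L/(gh_f) = 12.40
Term 1 = ε^1.25·(…)^4.75 = 1.75×10^-8; Term 2 = ν·Q^9.4·(…)^5.2 = 1.21×10^-6
D = 0.66·(1.75×10^-8 + 1.21×10^-6)^0.04 = 0.3829 m = 383 mm
Check: V = 2.20 m/s, Re = 8.25×10^5, f = 0.01208, h_f = 15.3 m ≈ 16.2 m ✓

D ≈ 383 mm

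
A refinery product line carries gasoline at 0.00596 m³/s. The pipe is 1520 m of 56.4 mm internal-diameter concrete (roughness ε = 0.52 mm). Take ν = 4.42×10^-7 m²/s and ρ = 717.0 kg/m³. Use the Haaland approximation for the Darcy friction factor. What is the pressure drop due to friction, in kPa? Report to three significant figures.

V = 4Q/(πD²) = 4·0.00596/(π·0.0564²) = 2.386 m/s
Re = VD/ν = 2.386·0.0564/4.42×10^-7 = 3.04×10^5 → turbulent
ε/D = 0.52/56.4 = 0.00922
Haaland: f = 0.03715
h_f = f(L/D)V²/(2g) = 0.03715·(1520/0.0564)·2.386²/(2·9.81) = 290.4 m
Δp = ρg·h_f = 717.0·9.81·290.4 = 2043 kPa

Δp ≈ 2040 kPa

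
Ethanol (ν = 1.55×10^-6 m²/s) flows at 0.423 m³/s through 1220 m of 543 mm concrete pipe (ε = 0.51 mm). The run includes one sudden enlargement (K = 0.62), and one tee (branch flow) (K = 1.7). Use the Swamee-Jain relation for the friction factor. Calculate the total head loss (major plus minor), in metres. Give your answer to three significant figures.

V = 4Q/(πD²) = 1.827 m/s; V²/2g = 0.1701 m
Re = 6.40×10^5, ε/D = 9.39×10^-4 → f = 0.01994 (Swamee-Jain)
Major: h_f = f(L/D)·V²/2g = 0.01994·2247·0.1701 = 7.620 m
Minor: ΣK = 2.32; h_m = ΣK·V²/2g = 0.3945 m
Total H_L = 7.620 + 0.3945 = 8.014 m

H_L ≈ 8.01 m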